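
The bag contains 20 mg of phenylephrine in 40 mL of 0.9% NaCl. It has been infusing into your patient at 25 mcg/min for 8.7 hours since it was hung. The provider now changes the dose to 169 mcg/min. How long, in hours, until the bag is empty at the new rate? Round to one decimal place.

0.7 hours

Initial rate:
25 mcg/min × 60 min/hr = 1500 mcg/hr
Concentration = 20 mg ÷ 40 mL = 0.5 mg/mL = 500 mcg/mL
Rate = 1500 mcg/hr ÷ 500 mcg/mL = 3 mL/hr
Volume infused so far = 3 mL/hr × 8.7 hr = 26.1 mL
Volume remaining = 40 − 26.1 = 13.9 mL
New rate:
169 mcg/min × 60 min/hr = 10140 mcg/hr
Rate = 10140 mcg/hr ÷ 500 mcg/mL = 20.28 mL/hr
Time remaining = 13.9 mL ÷ 20.28 mL/hr = 0.6854043 hr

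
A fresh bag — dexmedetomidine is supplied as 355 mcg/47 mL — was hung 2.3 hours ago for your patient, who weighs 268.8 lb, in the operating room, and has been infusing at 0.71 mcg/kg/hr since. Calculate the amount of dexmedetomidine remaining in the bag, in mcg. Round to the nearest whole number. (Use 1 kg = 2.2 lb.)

Weight = 268.8 lb ÷ 2.2 lb/kg = 122.1818 kg
Dose = 0.71 mcg/kg/hr × 122.1818 kg = 86.74909 mcg/hr
Concentration = 355 mcg ÷ 47 mL = 7.553191 mcg/mL
Rate = 86.74909 mcg/hr ÷ 7.553191 mcg/mL = 11.48509 mL/hr
Volume infused = 11.48509 mL/hr × 2.3 hr = 26.41571 mL
Volume remaining = 47 − 26.41571 = 20.58429 mL
Drug remaining = 20.58429 mL × 7.553191 mcg/mL = 155.4771 mcg

155 mcg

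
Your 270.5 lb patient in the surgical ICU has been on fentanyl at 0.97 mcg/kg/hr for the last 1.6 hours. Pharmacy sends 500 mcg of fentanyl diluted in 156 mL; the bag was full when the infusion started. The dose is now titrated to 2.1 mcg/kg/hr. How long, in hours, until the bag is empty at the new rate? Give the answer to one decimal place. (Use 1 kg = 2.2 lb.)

Initial rate:
Weight = 270.5 lb ÷ 2.2 lb/kg = 122.9545 kg
Dose = 0.97 mcg/kg/hr × 122.9545 kg = 119.2659 mcg/hr
Concentration = 500 mcg ÷ 156 mL = 3.205128 mcg/mL
Rate = 119.2659 mcg/hr ÷ 3.205128 mcg/mL = 37.21096 mL/hr
Volume infused so far = 37.21096 mL/hr × 1.6 hr = 59.53754 mL
Volume remaining = 156 − 59.53754 = 96.46246 mL
New rate:
Dose = 2.1 mcg/kg/hr × 122.9545 kg = 258.2045 mcg/hr
Rate = 258.2045 mcg/hr ÷ 3.205128 mcg/mL = 80.55982 mL/hr
Time remaining = 96.46246 mL ÷ 80.55982 mL/hr = 1.197402 hr

1.2 hours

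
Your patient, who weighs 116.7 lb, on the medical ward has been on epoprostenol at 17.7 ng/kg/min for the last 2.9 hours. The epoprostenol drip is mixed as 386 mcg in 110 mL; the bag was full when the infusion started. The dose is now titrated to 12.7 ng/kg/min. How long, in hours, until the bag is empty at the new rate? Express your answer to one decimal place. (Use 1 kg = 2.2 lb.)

5.5 hours

Initial rate:
Weight = 116.7 lb ÷ 2.2 lb/kg = 53.04545 kg
Dose = 17.7 ng/kg/min × 53.04545 kg = 938.9045 ng/min
938.9045 ng/min × 60 min/hr = 56334.27 ng/hr
Concentration = 386 mcg ÷ 110 mL = 3.509091 mcg/mL = 3509.091 ng/mL
Rate = 56334.27 ng/hr ÷ 3509.091 ng/mL = 16.05381 mL/hr
Volume infused so far = 16.05381 mL/hr × 2.9 hr = 46.55604 mL
Volume remaining = 110 − 46.55604 = 63.44396 mL
New rate:
Dose = 12.7 ng/kg/min × 53.04545 kg = 673.6773 ng/min
673.6773 ng/min × 60 min/hr = 40420.64 ng/hr
Rate = 40420.64 ng/hr ÷ 3509.091 ng/mL = 11.51883 mL/hr
Time remaining = 63.44396 mL ÷ 11.51883 mL/hr = 5.507845 hr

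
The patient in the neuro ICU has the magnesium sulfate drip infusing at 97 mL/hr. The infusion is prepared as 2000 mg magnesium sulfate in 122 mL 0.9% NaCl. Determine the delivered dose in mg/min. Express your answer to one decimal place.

26.5 mg/min

Concentration = 2000 mg ÷ 122 mL = 16.39344 mg/mL
Drug rate = 97 mL/hr × 16.39344 mg/mL = 1590.164 mg/hr
1590.164 mg/hr ÷ 60 min/hr = 26.50273 mg/min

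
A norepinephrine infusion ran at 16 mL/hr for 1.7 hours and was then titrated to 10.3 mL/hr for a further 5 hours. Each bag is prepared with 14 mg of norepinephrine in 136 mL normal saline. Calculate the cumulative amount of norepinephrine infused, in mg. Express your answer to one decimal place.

Concentration = 14 mg ÷ 136 mL = 0.1029412 mg/mL
Stage 1: 16 mL/hr × 1.7 hr = 27.2 mL → 27.2 mL × 0.1029412 mg/mL = 2.8 mg
Stage 2: 10.3 mL/hr × 5 hr = 51.5 mL → 51.5 mL × 0.1029412 mg/mL = 5.301471 mg
Total = 2.8 + 5.301471 = 8.101471 mg

8.1 mg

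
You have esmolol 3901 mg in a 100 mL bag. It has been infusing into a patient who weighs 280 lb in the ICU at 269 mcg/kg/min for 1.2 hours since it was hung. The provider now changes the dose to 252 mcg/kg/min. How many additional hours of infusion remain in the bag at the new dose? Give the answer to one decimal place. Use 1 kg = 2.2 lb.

Initial rate:
Weight = 280 lb ÷ 2.2 lb/kg = 127.2727 kg
Dose = 269 mcg/kg/min × 127.2727 kg = 34236.36 mcg/min
34236.36 mcg/min × 60 min/hr = 2054182 mcg/hr
Concentration = 3901 mg ÷ 100 mL = 39.01 mg/mL = 39010 mcg/mL
Rate = 2054182 mcg/hr ÷ 39010 mcg/mL = 52.65783 mL/hr
Volume infused so far = 52.65783 mL/hr × 1.2 hr = 63.18939 mL
Volume remaining = 100 − 63.18939 = 36.81061 mL
New rate:
Dose = 252 mcg/kg/min × 127.2727 kg = 32072.73 mcg/min
32072.73 mcg/min × 60 min/hr = 1924364 mcg/hr
Rate = 1924364 mcg/hr ÷ 39010 mcg/mL = 49.33001 mL/hr
Time remaining = 36.81061 mL ÷ 49.33001 mL/hr = 0.7462113 hr

0.7 hours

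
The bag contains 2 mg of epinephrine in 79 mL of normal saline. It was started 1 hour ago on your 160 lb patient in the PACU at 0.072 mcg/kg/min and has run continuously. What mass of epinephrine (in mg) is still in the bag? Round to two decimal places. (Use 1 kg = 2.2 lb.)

Weight = 160 lb ÷ 2.2 lb/kg = 72.72727 kg
Dose = 0.072 mcg/kg/min × 72.72727 kg = 5.236364 mcg/min
5.236364 mcg/min × 60 min/hr = 314.1818 mcg/hr
Concentration = 2 mg ÷ 79 mL = 0.02531646 mg/mL = 25.31646 mcg/mL
Rate = 314.1818 mcg/hr ÷ 25.31646 mcg/mL = 12.41018 mL/hr
Volume infused = 12.41018 mL/hr × 1 hr = 12.41018 mL
Volume remaining = 79 − 12.41018 = 66.58982 mL
Drug remaining = 66.58982 mL × 25.31646 mcg/mL = 1685.818 mcg = 1.685818 mg

1.69 mg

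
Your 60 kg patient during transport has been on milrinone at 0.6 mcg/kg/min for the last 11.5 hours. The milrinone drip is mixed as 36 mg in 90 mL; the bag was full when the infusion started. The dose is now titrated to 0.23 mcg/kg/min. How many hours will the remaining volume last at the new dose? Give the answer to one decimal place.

Initial rate:
Dose = 0.6 mcg/kg/min × 60 kg = 36 mcg/min
36 mcg/min × 60 min/hr = 2160 mcg/hr
Concentration = 36 mg ÷ 90 mL = 0.4 mg/mL = 400 mcg/mL
Rate = 2160 mcg/hr ÷ 400 mcg/mL = 5.4 mL/hr
Volume infused so far = 5.4 mL/hr × 11.5 hr = 62.1 mL
Volume remaining = 90 − 62.1 = 27.9 mL
New rate:
Dose = 0.23 mcg/kg/min × 60 kg = 13.8 mcg/min
13.8 mcg/min × 60 min/hr = 828 mcg/hr
Rate = 828 mcg/hr ÷ 400 mcg/mL = 2.07 mL/hr
Time remaining = 27.9 mL ÷ 2.07 mL/hr = 13.47826 hr

13.5 hours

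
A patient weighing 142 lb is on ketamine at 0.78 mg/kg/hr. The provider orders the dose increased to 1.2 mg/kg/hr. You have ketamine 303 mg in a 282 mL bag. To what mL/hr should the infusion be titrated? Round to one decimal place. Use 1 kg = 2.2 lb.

Weight = 142 lb ÷ 2.2 lb/kg = 64.54545 kg
Dose = 1.2 mg/kg/hr × 64.54545 kg = 77.45455 mg/hr
Concentration = 303 mg ÷ 282 mL = 1.074468 mg/mL
Rate = 77.45455 mg/hr ÷ 1.074468 mg/mL = 72.08641 mL/hr

72.1 mL/hr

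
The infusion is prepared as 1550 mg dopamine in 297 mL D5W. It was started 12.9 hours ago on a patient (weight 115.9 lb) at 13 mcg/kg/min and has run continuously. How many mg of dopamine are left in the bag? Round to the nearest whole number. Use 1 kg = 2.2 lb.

Weight = 115.9 lb ÷ 2.2 lb/kg = 52.68182 kg
Dose = 13 mcg/kg/min × 52.68182 kg = 684.8636 mcg/min
684.8636 mcg/min × 60 min/hr = 41091.82 mcg/hr
Concentration = 1550 mg ÷ 297 mL = 5.218855 mg/mL = 5218.855 mcg/mL
Rate = 41091.82 mcg/hr ÷ 5218.855 mcg/mL = 7.873723 mL/hr
Volume infused = 7.873723 mL/hr × 12.9 hr = 101.571 mL
Volume remaining = 297 − 101.571 = 195.429 mL
Drug remaining = 195.429 mL × 5218.855 mcg/mL = 1019916 mcg = 1019.916 mg

1020 mg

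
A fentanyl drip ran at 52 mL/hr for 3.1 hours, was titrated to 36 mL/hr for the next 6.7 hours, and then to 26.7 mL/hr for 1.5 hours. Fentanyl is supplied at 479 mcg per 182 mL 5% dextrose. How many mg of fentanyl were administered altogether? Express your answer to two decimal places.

1.16 mg

Concentration = 479 mcg ÷ 182 mL = 2.631868 mcg/mL
Stage 1: 52 mL/hr × 3.1 hr = 161.2 mL → 161.2 mL × 2.631868 mcg/mL = 424.2571 mcg
Stage 2: 36 mL/hr × 6.7 hr = 241.2 mL → 241.2 mL × 2.631868 mcg/mL = 634.8066 mcg
Stage 3: 26.7 mL/hr × 1.5 hr = 40.05 mL → 40.05 mL × 2.631868 mcg/mL = 105.4063 mcg
Total = 424.2571 + 634.8066 + 105.4063 = 1164.47 mcg = 1.16447 mg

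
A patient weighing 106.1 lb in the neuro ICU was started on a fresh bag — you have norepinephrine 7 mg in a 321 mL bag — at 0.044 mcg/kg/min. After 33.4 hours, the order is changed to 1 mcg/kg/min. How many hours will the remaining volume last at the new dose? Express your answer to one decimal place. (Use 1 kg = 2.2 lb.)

Initial rate:
Weight = 106.1 lb ÷ 2.2 lb/kg = 48.22727 kg
Dose = 0.044 mcg/kg/min × 48.22727 kg = 2.122 mcg/min
2.122 mcg/min × 60 min/hr = 127.32 mcg/hr
Concentration = 7 mg ÷ 321 mL = 0.02180685 mg/mL = 21.80685 mcg/mL
Rate = 127.32 mcg/hr ÷ 21.80685 mcg/mL = 5.838531 mL/hr
Volume infused so far = 5.838531 mL/hr × 33.4 hr = 195.0069 mL
Volume remaining = 321 − 195.0069 = 125.9931 mL
New rate:
Dose = 1 mcg/kg/min × 48.22727 kg = 48.22727 mcg/min
48.22727 mcg/min × 60 min/hr = 2893.636 mcg/hr
Rate = 2893.636 mcg/hr ÷ 21.80685 mcg/mL = 132.6939 mL/hr
Time remaining = 125.9931 mL ÷ 132.6939 mL/hr = 0.9495015 hr

0.9 hours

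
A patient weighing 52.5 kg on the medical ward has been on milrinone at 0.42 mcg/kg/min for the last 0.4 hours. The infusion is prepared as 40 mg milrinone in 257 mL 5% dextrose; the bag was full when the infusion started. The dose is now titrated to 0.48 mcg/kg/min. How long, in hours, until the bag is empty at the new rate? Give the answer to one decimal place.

26.1 hours

Initial rate:
Dose = 0.42 mcg/kg/min × 52.5 kg = 22.05 mcg/min
22.05 mcg/min × 60 min/hr = 1323 mcg/hr
Concentration = 40 mg ÷ 257 mL = 0.155642 mg/mL = 155.642 mcg/mL
Rate = 1323 mcg/hr ÷ 155.642 mcg/mL = 8.500275 mL/hr
Volume infused so far = 8.500275 mL/hr × 0.4 hr = 3.40011 mL
Volume remaining = 257 − 3.40011 = 253.5999 mL
New rate:
Dose = 0.48 mcg/kg/min × 52.5 kg = 25.2 mcg/min
25.2 mcg/min × 60 min/hr = 1512 mcg/hr
Rate = 1512 mcg/hr ÷ 155.642 mcg/mL = 9.7146 mL/hr
Time remaining = 253.5999 mL ÷ 9.7146 mL/hr = 26.10503 hr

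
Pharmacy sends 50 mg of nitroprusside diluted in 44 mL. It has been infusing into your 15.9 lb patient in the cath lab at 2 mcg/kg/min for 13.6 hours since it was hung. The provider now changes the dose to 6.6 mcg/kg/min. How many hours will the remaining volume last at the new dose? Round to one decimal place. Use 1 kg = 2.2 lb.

Initial rate:
Weight = 15.9 lb ÷ 2.2 lb/kg = 7.227273 kg
Dose = 2 mcg/kg/min × 7.227273 kg = 14.45455 mcg/min
14.45455 mcg/min × 60 min/hr = 867.2727 mcg/hr
Concentration = 50 mg ÷ 44 mL = 1.136364 mg/mL = 1136.364 mcg/mL
Rate = 867.2727 mcg/hr ÷ 1136.364 mcg/mL = 0.7632 mL/hr
Volume infused so far = 0.7632 mL/hr × 13.6 hr = 10.37952 mL
Volume remaining = 44 − 10.37952 = 33.62048 mL
New rate:
Dose = 6.6 mcg/kg/min × 7.227273 kg = 47.7 mcg/min
47.7 mcg/min × 60 min/hr = 2862 mcg/hr
Rate = 2862 mcg/hr ÷ 1136.364 mcg/mL = 2.51856 mL/hr
Time remaining = 33.62048 mL ÷ 2.51856 mL/hr = 13.34909 hr

13.3 hours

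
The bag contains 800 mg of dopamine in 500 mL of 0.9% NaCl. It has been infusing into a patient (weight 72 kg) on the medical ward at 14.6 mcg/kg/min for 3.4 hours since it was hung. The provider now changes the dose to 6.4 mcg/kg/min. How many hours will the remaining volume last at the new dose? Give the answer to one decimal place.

Initial rate:
Dose = 14.6 mcg/kg/min × 72 kg = 1051.2 mcg/min
1051.2 mcg/min × 60 min/hr = 63072 mcg/hr
Concentration = 800 mg ÷ 500 mL = 1.6 mg/mL = 1600 mcg/mL
Rate = 63072 mcg/hr ÷ 1600 mcg/mL = 39.42 mL/hr
Volume infused so far = 39.42 mL/hr × 3.4 hr = 134.028 mL
Volume remaining = 500 − 134.028 = 365.972 mL
New rate:
Dose = 6.4 mcg/kg/min × 72 kg = 460.8 mcg/min
460.8 mcg/min × 60 min/hr = 27648 mcg/hr
Rate = 27648 mcg/hr ÷ 1600 mcg/mL = 17.28 mL/hr
Time remaining = 365.972 mL ÷ 17.28 mL/hr = 21.17894 hr

21.2 hours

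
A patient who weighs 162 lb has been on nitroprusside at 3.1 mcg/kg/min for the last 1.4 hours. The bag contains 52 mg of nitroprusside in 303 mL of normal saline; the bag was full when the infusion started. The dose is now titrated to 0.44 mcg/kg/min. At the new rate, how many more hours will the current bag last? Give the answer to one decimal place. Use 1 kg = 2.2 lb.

Initial rate:
Weight = 162 lb ÷ 2.2 lb/kg = 73.63636 kg
Dose = 3.1 mcg/kg/min × 73.63636 kg = 228.2727 mcg/min
228.2727 mcg/min × 60 min/hr = 13696.36 mcg/hr
Concentration = 52 mg ÷ 303 mL = 0.1716172 mg/mL = 171.6172 mcg/mL
Rate = 13696.36 mcg/hr ÷ 171.6172 mcg/mL = 79.80766 mL/hr
Volume infused so far = 79.80766 mL/hr × 1.4 hr = 111.7307 mL
Volume remaining = 303 − 111.7307 = 191.2693 mL
New rate:
Dose = 0.44 mcg/kg/min × 73.63636 kg = 32.4 mcg/min
32.4 mcg/min × 60 min/hr = 1944 mcg/hr
Rate = 1944 mcg/hr ÷ 171.6172 mcg/mL = 11.32754 mL/hr
Time remaining = 191.2693 mL ÷ 11.32754 mL/hr = 16.88533 hr

16.9 hours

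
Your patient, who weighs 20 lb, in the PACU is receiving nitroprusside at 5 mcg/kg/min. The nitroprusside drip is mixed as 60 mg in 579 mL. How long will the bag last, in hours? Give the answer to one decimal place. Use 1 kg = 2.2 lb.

22.0 hours

Weight = 20 lb ÷ 2.2 lb/kg = 9.090909 kg
Dose = 5 mcg/kg/min × 9.090909 kg = 45.45455 mcg/min
45.45455 mcg/min × 60 min/hr = 2727.273 mcg/hr
Concentration = 60 mg ÷ 579 mL = 0.1036269 mg/mL = 103.6269 mcg/mL
Rate = 2727.273 mcg/hr ÷ 103.6269 mcg/mL = 26.31818 mL/hr
Duration = 579 mL ÷ 26.31818 mL/hr = 22 hr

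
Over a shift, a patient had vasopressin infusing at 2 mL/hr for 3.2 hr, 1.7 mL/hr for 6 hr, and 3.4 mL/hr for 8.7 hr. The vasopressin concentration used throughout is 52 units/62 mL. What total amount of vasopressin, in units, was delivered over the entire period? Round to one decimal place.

Concentration = 52 units ÷ 62 mL = 0.8387097 units/mL
Stage 1: 2 mL/hr × 3.2 hr = 6.4 mL → 6.4 mL × 0.8387097 units/mL = 5.367742 units
Stage 2: 1.7 mL/hr × 6 hr = 10.2 mL → 10.2 mL × 0.8387097 units/mL = 8.554839 units
Stage 3: 3.4 mL/hr × 8.7 hr = 29.58 mL → 29.58 mL × 0.8387097 units/mL = 24.80903 units
Total = 5.367742 + 8.554839 + 24.80903 = 38.73161 units

38.7 units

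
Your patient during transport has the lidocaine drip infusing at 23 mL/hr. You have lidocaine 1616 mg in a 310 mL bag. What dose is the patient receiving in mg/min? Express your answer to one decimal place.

Concentration = 1616 mg ÷ 310 mL = 5.212903 mg/mL
Drug rate = 23 mL/hr × 5.212903 mg/mL = 119.8968 mg/hr
119.8968 mg/hr ÷ 60 min/hr = 1.99828 mg/min

2.0 mg/min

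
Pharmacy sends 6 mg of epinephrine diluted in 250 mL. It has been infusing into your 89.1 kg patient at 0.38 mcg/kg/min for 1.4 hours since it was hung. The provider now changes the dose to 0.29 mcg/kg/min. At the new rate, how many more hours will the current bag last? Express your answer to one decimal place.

Initial rate:
Dose = 0.38 mcg/kg/min × 89.1 kg = 33.858 mcg/min
33.858 mcg/min × 60 min/hr = 2031.48 mcg/hr
Concentration = 6 mg ÷ 250 mL = 0.024 mg/mL = 24 mcg/mL
Rate = 2031.48 mcg/hr ÷ 24 mcg/mL = 84.645 mL/hr
Volume infused so far = 84.645 mL/hr × 1.4 hr = 118.503 mL
Volume remaining = 250 − 118.503 = 131.497 mL
New rate:
Dose = 0.29 mcg/kg/min × 89.1 kg = 25.839 mcg/min
25.839 mcg/min × 60 min/hr = 1550.34 mcg/hr
Rate = 1550.34 mcg/hr ÷ 24 mcg/mL = 64.5975 mL/hr
Time remaining = 131.497 mL ÷ 64.5975 mL/hr = 2.035636 hr

2.0 hours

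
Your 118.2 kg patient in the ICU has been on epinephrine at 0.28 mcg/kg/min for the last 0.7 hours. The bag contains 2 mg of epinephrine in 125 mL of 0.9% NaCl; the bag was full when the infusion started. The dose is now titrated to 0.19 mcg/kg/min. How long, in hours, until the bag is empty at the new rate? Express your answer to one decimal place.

Initial rate:
Dose = 0.28 mcg/kg/min × 118.2 kg = 33.096 mcg/min
33.096 mcg/min × 60 min/hr = 1985.76 mcg/hr
Concentration = 2 mg ÷ 125 mL = 0.016 mg/mL = 16 mcg/mL
Rate = 1985.76 mcg/hr ÷ 16 mcg/mL = 124.11 mL/hr
Volume infused so far = 124.11 mL/hr × 0.7 hr = 86.877 mL
Volume remaining = 125 − 86.877 = 38.123 mL
New rate:
Dose = 0.19 mcg/kg/min × 118.2 kg = 22.458 mcg/min
22.458 mcg/min × 60 min/hr = 1347.48 mcg/hr
Rate = 1347.48 mcg/hr ÷ 16 mcg/mL = 84.2175 mL/hr
Time remaining = 38.123 mL ÷ 84.2175 mL/hr = 0.4526731 hr

0.5 hours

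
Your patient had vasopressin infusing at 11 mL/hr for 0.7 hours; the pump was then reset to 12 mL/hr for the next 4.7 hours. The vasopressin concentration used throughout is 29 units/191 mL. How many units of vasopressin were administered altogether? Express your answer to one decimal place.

Concentration = 29 units ÷ 191 mL = 0.1518325 units/mL
Stage 1: 11 mL/hr × 0.7 hr = 7.7 mL → 7.7 mL × 0.1518325 units/mL = 1.16911 units
Stage 2: 12 mL/hr × 4.7 hr = 56.4 mL → 56.4 mL × 0.1518325 units/mL = 8.563351 units
Total = 1.16911 + 8.563351 = 9.732461 units

9.7 units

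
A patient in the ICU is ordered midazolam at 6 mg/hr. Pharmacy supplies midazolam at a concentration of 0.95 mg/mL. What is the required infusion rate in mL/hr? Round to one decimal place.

6.3 mL/hr

Rate = 6 mg/hr ÷ 0.95 mg/mL = 6.315789 mL/hr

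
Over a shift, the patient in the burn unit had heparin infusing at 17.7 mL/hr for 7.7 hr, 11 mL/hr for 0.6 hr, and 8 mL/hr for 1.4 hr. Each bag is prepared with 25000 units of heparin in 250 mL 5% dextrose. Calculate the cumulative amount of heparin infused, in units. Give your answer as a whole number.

Concentration = 25000 units ÷ 250 mL = 100 units/mL
Stage 1: 17.7 mL/hr × 7.7 hr = 136.29 mL → 136.29 mL × 100 units/mL = 13629 units
Stage 2: 11 mL/hr × 0.6 hr = 6.6 mL → 6.6 mL × 100 units/mL = 660 units
Stage 3: 8 mL/hr × 1.4 hr = 11.2 mL → 11.2 mL × 100 units/mL = 1120 units
Total = 13629 + 660 + 1120 = 15409 units

15409 units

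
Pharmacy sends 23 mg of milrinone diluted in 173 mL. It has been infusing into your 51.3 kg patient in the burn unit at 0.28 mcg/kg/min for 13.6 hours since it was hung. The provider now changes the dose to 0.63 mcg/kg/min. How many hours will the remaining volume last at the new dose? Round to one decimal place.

Initial rate:
Dose = 0.28 mcg/kg/min × 51.3 kg = 14.364 mcg/min
14.364 mcg/min × 60 min/hr = 861.84 mcg/hr
Concentration = 23 mg ÷ 173 mL = 0.132948 mg/mL = 132.948 mcg/mL
Rate = 861.84 mcg/hr ÷ 132.948 mcg/mL = 6.482536 mL/hr
Volume infused so far = 6.482536 mL/hr × 13.6 hr = 88.16248 mL
Volume remaining = 173 − 88.16248 = 84.83752 mL
New rate:
Dose = 0.63 mcg/kg/min × 51.3 kg = 32.319 mcg/min
32.319 mcg/min × 60 min/hr = 1939.14 mcg/hr
Rate = 1939.14 mcg/hr ÷ 132.948 mcg/mL = 14.58571 mL/hr
Time remaining = 84.83752 mL ÷ 14.58571 mL/hr = 5.816484 hr

5.8 hours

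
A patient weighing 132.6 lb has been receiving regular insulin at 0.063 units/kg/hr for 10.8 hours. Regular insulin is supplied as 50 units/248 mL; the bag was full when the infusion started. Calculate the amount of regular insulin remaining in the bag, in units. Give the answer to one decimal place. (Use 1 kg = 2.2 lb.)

9.0 units

Weight = 132.6 lb ÷ 2.2 lb/kg = 60.27273 kg
Dose = 0.063 units/kg/hr × 60.27273 kg = 3.797182 units/hr
Concentration = 50 units ÷ 248 mL = 0.2016129 units/mL
Rate = 3.797182 units/hr ÷ 0.2016129 units/mL = 18.83402 mL/hr
Volume infused = 18.83402 mL/hr × 10.8 hr = 203.4074 mL
Volume remaining = 248 − 203.4074 = 44.59256 mL
Drug remaining = 44.59256 mL × 0.2016129 units/mL = 8.990436 units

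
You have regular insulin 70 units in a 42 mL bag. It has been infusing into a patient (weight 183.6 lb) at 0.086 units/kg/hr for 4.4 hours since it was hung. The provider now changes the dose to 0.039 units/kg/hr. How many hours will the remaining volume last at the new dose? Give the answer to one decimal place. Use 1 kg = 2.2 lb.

Initial rate:
Weight = 183.6 lb ÷ 2.2 lb/kg = 83.45455 kg
Dose = 0.086 units/kg/hr × 83.45455 kg = 7.177091 units/hr
Concentration = 70 units ÷ 42 mL = 1.666667 units/mL
Rate = 7.177091 units/hr ÷ 1.666667 units/mL = 4.306255 mL/hr
Volume infused so far = 4.306255 mL/hr × 4.4 hr = 18.94752 mL
Volume remaining = 42 − 18.94752 = 23.05248 mL
New rate:
Dose = 0.039 units/kg/hr × 83.45455 kg = 3.254727 units/hr
Rate = 3.254727 units/hr ÷ 1.666667 units/mL = 1.952836 mL/hr
Time remaining = 23.05248 mL ÷ 1.952836 mL/hr = 11.80461 hr

11.8 hours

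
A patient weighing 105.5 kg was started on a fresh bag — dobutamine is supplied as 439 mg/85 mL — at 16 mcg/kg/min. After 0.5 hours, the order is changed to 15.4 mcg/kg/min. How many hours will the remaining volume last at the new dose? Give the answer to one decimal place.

Initial rate:
Dose = 16 mcg/kg/min × 105.5 kg = 1688 mcg/min
1688 mcg/min × 60 min/hr = 101280 mcg/hr
Concentration = 439 mg ÷ 85 mL = 5.164706 mg/mL = 5164.706 mcg/mL
Rate = 101280 mcg/hr ÷ 5164.706 mcg/mL = 19.61002 mL/hr
Volume infused so far = 19.61002 mL/hr × 0.5 hr = 9.805011 mL
Volume remaining = 85 − 9.805011 = 75.19499 mL
New rate:
Dose = 15.4 mcg/kg/min × 105.5 kg = 1624.7 mcg/min
1624.7 mcg/min × 60 min/hr = 97482 mcg/hr
Rate = 97482 mcg/hr ÷ 5164.706 mcg/mL = 18.87465 mL/hr
Time remaining = 75.19499 mL ÷ 18.87465 mL/hr = 3.983915 hr

4.0 hours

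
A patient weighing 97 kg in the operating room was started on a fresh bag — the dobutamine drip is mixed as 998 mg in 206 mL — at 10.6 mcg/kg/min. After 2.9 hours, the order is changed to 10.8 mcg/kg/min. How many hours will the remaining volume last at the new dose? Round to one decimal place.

Initial rate:
Dose = 10.6 mcg/kg/min × 97 kg = 1028.2 mcg/min
1028.2 mcg/min × 60 min/hr = 61692 mcg/hr
Concentration = 998 mg ÷ 206 mL = 4.84466 mg/mL = 4844.66 mcg/mL
Rate = 61692 mcg/hr ÷ 4844.66 mcg/mL = 12.73402 mL/hr
Volume infused so far = 12.73402 mL/hr × 2.9 hr = 36.92866 mL
Volume remaining = 206 − 36.92866 = 169.0713 mL
New rate:
Dose = 10.8 mcg/kg/min × 97 kg = 1047.6 mcg/min
1047.6 mcg/min × 60 min/hr = 62856 mcg/hr
Rate = 62856 mcg/hr ÷ 4844.66 mcg/mL = 12.97428 mL/hr
Time remaining = 169.0713 mL ÷ 12.97428 mL/hr = 13.03127 hr

13.0 hours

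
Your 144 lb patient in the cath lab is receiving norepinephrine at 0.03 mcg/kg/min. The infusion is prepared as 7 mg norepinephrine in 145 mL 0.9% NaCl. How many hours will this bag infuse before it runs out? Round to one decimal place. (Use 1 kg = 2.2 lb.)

Weight = 144 lb ÷ 2.2 lb/kg = 65.45455 kg
Dose = 0.03 mcg/kg/min × 65.45455 kg = 1.963636 mcg/min
1.963636 mcg/min × 60 min/hr = 117.8182 mcg/hr
Concentration = 7 mg ÷ 145 mL = 0.04827586 mg/mL = 48.27586 mcg/mL
Rate = 117.8182 mcg/hr ÷ 48.27586 mcg/mL = 2.440519 mL/hr
Duration = 145 mL ÷ 2.440519 mL/hr = 59.41358 hr

59.4 hours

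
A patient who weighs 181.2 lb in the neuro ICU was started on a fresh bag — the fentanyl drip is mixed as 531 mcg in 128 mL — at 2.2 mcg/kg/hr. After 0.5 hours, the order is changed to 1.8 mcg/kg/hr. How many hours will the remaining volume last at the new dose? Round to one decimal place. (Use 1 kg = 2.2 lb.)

Initial rate:
Weight = 181.2 lb ÷ 2.2 lb/kg = 82.36364 kg
Dose = 2.2 mcg/kg/hr × 82.36364 kg = 181.2 mcg/hr
Concentration = 531 mcg ÷ 128 mL = 4.148438 mcg/mL
Rate = 181.2 mcg/hr ÷ 4.148438 mcg/mL = 43.6791 mL/hr
Volume infused so far = 43.6791 mL/hr × 0.5 hr = 21.83955 mL
Volume remaining = 128 − 21.83955 = 106.1605 mL
New rate:
Dose = 1.8 mcg/kg/hr × 82.36364 kg = 148.2545 mcg/hr
Rate = 148.2545 mcg/hr ÷ 4.148438 mcg/mL = 35.73744 mL/hr
Time remaining = 106.1605 mL ÷ 35.73744 mL/hr = 2.970567 hr

3.0 hours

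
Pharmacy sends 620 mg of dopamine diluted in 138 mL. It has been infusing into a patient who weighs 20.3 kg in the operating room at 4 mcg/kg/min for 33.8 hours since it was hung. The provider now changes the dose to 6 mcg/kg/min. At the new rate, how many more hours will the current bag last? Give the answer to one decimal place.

62.3 hours

Initial rate:
Dose = 4 mcg/kg/min × 20.3 kg = 81.2 mcg/min
81.2 mcg/min × 60 min/hr = 4872 mcg/hr
Concentration = 620 mg ÷ 138 mL = 4.492754 mg/mL = 4492.754 mcg/mL
Rate = 4872 mcg/hr ÷ 4492.754 mcg/mL = 1.084413 mL/hr
Volume infused so far = 1.084413 mL/hr × 33.8 hr = 36.65316 mL
Volume remaining = 138 − 36.65316 = 101.3468 mL
New rate:
Dose = 6 mcg/kg/min × 20.3 kg = 121.8 mcg/min
121.8 mcg/min × 60 min/hr = 7308 mcg/hr
Rate = 7308 mcg/hr ÷ 4492.754 mcg/mL = 1.626619 mL/hr
Time remaining = 101.3468 mL ÷ 1.626619 mL/hr = 62.3052 hr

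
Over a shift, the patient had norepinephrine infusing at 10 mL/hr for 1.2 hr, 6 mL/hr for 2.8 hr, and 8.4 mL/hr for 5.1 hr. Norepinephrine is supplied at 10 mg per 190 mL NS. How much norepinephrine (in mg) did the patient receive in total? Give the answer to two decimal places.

Concentration = 10 mg ÷ 190 mL = 0.05263158 mg/mL
Stage 1: 10 mL/hr × 1.2 hr = 12 mL → 12 mL × 0.05263158 mg/mL = 0.6315789 mg
Stage 2: 6 mL/hr × 2.8 hr = 16.8 mL → 16.8 mL × 0.05263158 mg/mL = 0.8842105 mg
Stage 3: 8.4 mL/hr × 5.1 hr = 42.84 mL → 42.84 mL × 0.05263158 mg/mL = 2.254737 mg
Total = 0.6315789 + 0.8842105 + 2.254737 = 3.770526 mg

3.77 mg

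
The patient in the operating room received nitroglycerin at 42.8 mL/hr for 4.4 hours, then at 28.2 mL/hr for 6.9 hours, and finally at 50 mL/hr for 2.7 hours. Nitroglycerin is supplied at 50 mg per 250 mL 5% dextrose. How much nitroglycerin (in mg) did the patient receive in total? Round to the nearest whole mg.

104 mg

Concentration = 50 mg ÷ 250 mL = 0.2 mg/mL
Stage 1: 42.8 mL/hr × 4.4 hr = 188.32 mL → 188.32 mL × 0.2 mg/mL = 37.664 mg
Stage 2: 28.2 mL/hr × 6.9 hr = 194.58 mL → 194.58 mL × 0.2 mg/mL = 38.916 mg
Stage 3: 50 mL/hr × 2.7 hr = 135 mL → 135 mL × 0.2 mg/mL = 27 mg
Total = 37.664 + 38.916 + 27 = 103.58 mg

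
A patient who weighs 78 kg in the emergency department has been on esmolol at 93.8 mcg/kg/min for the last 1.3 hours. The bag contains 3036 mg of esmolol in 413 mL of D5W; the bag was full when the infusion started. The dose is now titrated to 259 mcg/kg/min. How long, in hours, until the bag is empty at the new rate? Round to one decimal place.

Initial rate:
Dose = 93.8 mcg/kg/min × 78 kg = 7316.4 mcg/min
7316.4 mcg/min × 60 min/hr = 438984 mcg/hr
Concentration = 3036 mg ÷ 413 mL = 7.35109 mg/mL = 7351.09 mcg/mL
Rate = 438984 mcg/hr ÷ 7351.09 mcg/mL = 59.71686 mL/hr
Volume infused so far = 59.71686 mL/hr × 1.3 hr = 77.63192 mL
Volume remaining = 413 − 77.63192 = 335.3681 mL
New rate:
Dose = 259 mcg/kg/min × 78 kg = 20202 mcg/min
20202 mcg/min × 60 min/hr = 1212120 mcg/hr
Rate = 1212120 mcg/hr ÷ 7351.09 mcg/mL = 164.8898 mL/hr
Time remaining = 335.3681 mL ÷ 164.8898 mL/hr = 2.033892 hr

2.0 hours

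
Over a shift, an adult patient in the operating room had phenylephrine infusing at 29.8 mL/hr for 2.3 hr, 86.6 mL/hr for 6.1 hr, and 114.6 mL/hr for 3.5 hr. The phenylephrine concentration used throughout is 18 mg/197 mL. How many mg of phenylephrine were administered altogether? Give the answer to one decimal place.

Concentration = 18 mg ÷ 197 mL = 0.09137056 mg/mL
Stage 1: 29.8 mL/hr × 2.3 hr = 68.54 mL → 68.54 mL × 0.09137056 mg/mL = 6.262538 mg
Stage 2: 86.6 mL/hr × 6.1 hr = 528.26 mL → 528.26 mL × 0.09137056 mg/mL = 48.26741 mg
Stage 3: 114.6 mL/hr × 3.5 hr = 401.1 mL → 401.1 mL × 0.09137056 mg/mL = 36.64873 mg
Total = 6.262538 + 48.26741 + 36.64873 = 91.17868 mg

91.2 mg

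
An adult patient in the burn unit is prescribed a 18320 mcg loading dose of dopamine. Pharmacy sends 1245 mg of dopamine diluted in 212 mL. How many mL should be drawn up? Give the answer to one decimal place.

3.1 mL

Concentration = 1245 mg ÷ 212 mL = 5.872642 mg/mL = 5872.642 mcg/mL
Volume = 18320 mcg ÷ 5872.642 mcg/mL = 3.11955 mL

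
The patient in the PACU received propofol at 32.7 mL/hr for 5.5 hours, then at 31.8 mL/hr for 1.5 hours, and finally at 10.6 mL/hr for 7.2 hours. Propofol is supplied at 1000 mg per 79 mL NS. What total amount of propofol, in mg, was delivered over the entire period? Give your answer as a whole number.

3846 mg

Concentration = 1000 mg ÷ 79 mL = 12.65823 mg/mL
Stage 1: 32.7 mL/hr × 5.5 hr = 179.85 mL → 179.85 mL × 12.65823 mg/mL = 2276.582 mg
Stage 2: 31.8 mL/hr × 1.5 hr = 47.7 mL → 47.7 mL × 12.65823 mg/mL = 603.7975 mg
Stage 3: 10.6 mL/hr × 7.2 hr = 76.32 mL → 76.32 mL × 12.65823 mg/mL = 966.0759 mg
Total = 2276.582 + 603.7975 + 966.0759 = 3846.456 mg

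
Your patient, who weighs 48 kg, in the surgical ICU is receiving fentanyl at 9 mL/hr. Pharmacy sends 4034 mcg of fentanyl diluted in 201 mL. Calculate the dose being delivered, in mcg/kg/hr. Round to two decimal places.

Concentration = 4034 mcg ÷ 201 mL = 20.06965 mcg/mL
Drug rate = 9 mL/hr × 20.06965 mcg/mL = 180.6269 mcg/hr
180.6269 mcg/hr ÷ 48 kg = 3.76306 mcg/kg/hr

3.76 mcg/kg/hr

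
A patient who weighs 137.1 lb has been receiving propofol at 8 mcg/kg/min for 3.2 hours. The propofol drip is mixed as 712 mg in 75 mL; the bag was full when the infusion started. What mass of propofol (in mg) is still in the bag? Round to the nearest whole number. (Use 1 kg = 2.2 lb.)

616 mg

Weight = 137.1 lb ÷ 2.2 lb/kg = 62.31818 kg
Dose = 8 mcg/kg/min × 62.31818 kg = 498.5455 mcg/min
498.5455 mcg/min × 60 min/hr = 29912.73 mcg/hr
Concentration = 712 mg ÷ 75 mL = 9.493333 mg/mL = 9493.333 mcg/mL
Rate = 29912.73 mcg/hr ÷ 9493.333 mcg/mL = 3.150919 mL/hr
Volume infused = 3.150919 mL/hr × 3.2 hr = 10.08294 mL
Volume remaining = 75 − 10.08294 = 64.91706 mL
Drug remaining = 64.91706 mL × 9493.333 mcg/mL = 616279.3 mcg = 616.2793 mg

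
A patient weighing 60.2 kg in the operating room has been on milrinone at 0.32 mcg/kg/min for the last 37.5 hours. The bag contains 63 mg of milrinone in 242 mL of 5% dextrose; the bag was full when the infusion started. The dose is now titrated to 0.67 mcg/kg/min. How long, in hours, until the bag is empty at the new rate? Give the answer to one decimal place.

Initial rate:
Dose = 0.32 mcg/kg/min × 60.2 kg = 19.264 mcg/min
19.264 mcg/min × 60 min/hr = 1155.84 mcg/hr
Concentration = 63 mg ÷ 242 mL = 0.2603306 mg/mL = 260.3306 mcg/mL
Rate = 1155.84 mcg/hr ÷ 260.3306 mcg/mL = 4.439893 mL/hr
Volume infused so far = 4.439893 mL/hr × 37.5 hr = 166.496 mL
Volume remaining = 242 − 166.496 = 75.504 mL
New rate:
Dose = 0.67 mcg/kg/min × 60.2 kg = 40.334 mcg/min
40.334 mcg/min × 60 min/hr = 2420.04 mcg/hr
Rate = 2420.04 mcg/hr ÷ 260.3306 mcg/mL = 9.296027 mL/hr
Time remaining = 75.504 mL ÷ 9.296027 mL/hr = 8.12218 hr

8.1 hours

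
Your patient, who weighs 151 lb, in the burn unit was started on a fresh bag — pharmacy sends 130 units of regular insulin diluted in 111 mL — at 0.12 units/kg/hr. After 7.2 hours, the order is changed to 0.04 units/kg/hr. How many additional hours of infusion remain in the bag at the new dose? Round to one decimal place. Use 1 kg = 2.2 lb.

25.8 hours

Initial rate:
Weight = 151 lb ÷ 2.2 lb/kg = 68.63636 kg
Dose = 0.12 units/kg/hr × 68.63636 kg = 8.236364 units/hr
Concentration = 130 units ÷ 111 mL = 1.171171 units/mL
Rate = 8.236364 units/hr ÷ 1.171171 units/mL = 7.032587 mL/hr
Volume infused so far = 7.032587 mL/hr × 7.2 hr = 50.63463 mL
Volume remaining = 111 − 50.63463 = 60.36537 mL
New rate:
Dose = 0.04 units/kg/hr × 68.63636 kg = 2.745455 units/hr
Rate = 2.745455 units/hr ÷ 1.171171 units/mL = 2.344196 mL/hr
Time remaining = 60.36537 mL ÷ 2.344196 mL/hr = 25.75099 hr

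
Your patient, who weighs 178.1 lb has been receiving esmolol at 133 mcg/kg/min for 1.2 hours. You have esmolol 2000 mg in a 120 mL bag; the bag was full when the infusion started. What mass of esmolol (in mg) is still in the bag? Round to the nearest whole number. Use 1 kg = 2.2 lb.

Weight = 178.1 lb ÷ 2.2 lb/kg = 80.95455 kg
Dose = 133 mcg/kg/min × 80.95455 kg = 10766.95 mcg/min
10766.95 mcg/min × 60 min/hr = 646017.3 mcg/hr
Concentration = 2000 mg ÷ 120 mL = 16.66667 mg/mL = 16666.67 mcg/mL
Rate = 646017.3 mcg/hr ÷ 16666.67 mcg/mL = 38.76104 mL/hr
Volume infused = 38.76104 mL/hr × 1.2 hr = 46.51324 mL
Volume remaining = 120 − 46.51324 = 73.48676 mL
Drug remaining = 73.48676 mL × 16666.67 mcg/mL = 1224779 mcg = 1224.779 mg

1225 mg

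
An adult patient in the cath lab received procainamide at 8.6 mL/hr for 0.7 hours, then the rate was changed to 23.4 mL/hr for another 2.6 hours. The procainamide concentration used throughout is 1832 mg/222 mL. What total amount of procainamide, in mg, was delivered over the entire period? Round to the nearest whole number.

Concentration = 1832 mg ÷ 222 mL = 8.252252 mg/mL
Stage 1: 8.6 mL/hr × 0.7 hr = 6.02 mL → 6.02 mL × 8.252252 mg/mL = 49.67856 mg
Stage 2: 23.4 mL/hr × 2.6 hr = 60.84 mL → 60.84 mL × 8.252252 mg/mL = 502.067 mg
Total = 49.67856 + 502.067 = 551.7456 mg

552 mg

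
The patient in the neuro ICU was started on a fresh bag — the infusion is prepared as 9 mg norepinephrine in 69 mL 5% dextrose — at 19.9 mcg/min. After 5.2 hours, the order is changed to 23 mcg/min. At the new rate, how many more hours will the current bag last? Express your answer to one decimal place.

Initial rate:
19.9 mcg/min × 60 min/hr = 1194 mcg/hr
Concentration = 9 mg ÷ 69 mL = 0.1304348 mg/mL = 130.4348 mcg/mL
Rate = 1194 mcg/hr ÷ 130.4348 mcg/mL = 9.154 mL/hr
Volume infused so far = 9.154 mL/hr × 5.2 hr = 47.6008 mL
Volume remaining = 69 − 47.6008 = 21.3992 mL
New rate:
23 mcg/min × 60 min/hr = 1380 mcg/hr
Rate = 1380 mcg/hr ÷ 130.4348 mcg/mL = 10.58 mL/hr
Time remaining = 21.3992 mL ÷ 10.58 mL/hr = 2.022609 hr

2.0 hours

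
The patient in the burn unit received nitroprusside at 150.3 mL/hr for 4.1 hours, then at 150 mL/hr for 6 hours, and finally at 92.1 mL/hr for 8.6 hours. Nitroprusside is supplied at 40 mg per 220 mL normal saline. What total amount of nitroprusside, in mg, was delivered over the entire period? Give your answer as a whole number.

420 mg

Concentration = 40 mg ÷ 220 mL = 0.1818182 mg/mL
Stage 1: 150.3 mL/hr × 4.1 hr = 616.23 mL → 616.23 mL × 0.1818182 mg/mL = 112.0418 mg
Stage 2: 150 mL/hr × 6 hr = 900 mL → 900 mL × 0.1818182 mg/mL = 163.6364 mg
Stage 3: 92.1 mL/hr × 8.6 hr = 792.06 mL → 792.06 mL × 0.1818182 mg/mL = 144.0109 mg
Total = 112.0418 + 163.6364 + 144.0109 = 419.6891 mg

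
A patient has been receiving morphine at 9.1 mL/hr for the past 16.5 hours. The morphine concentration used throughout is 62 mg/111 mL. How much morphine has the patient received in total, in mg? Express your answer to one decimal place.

Concentration = 62 mg ÷ 111 mL = 0.5585586 mg/mL
Drug rate = 9.1 mL/hr × 0.5585586 mg/mL = 5.082883 mg/hr
Total = 5.082883 mg/hr × 16.5 hr = 83.86757 mg

83.9 mg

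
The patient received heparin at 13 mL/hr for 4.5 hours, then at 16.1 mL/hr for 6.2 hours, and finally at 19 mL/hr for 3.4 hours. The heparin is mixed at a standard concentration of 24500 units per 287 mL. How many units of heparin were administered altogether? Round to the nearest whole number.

19030 units

Concentration = 24500 units ÷ 287 mL = 85.36585 units/mL
Stage 1: 13 mL/hr × 4.5 hr = 58.5 mL → 58.5 mL × 85.36585 units/mL = 4993.902 units
Stage 2: 16.1 mL/hr × 6.2 hr = 99.82 mL → 99.82 mL × 85.36585 units/mL = 8521.22 units
Stage 3: 19 mL/hr × 3.4 hr = 64.6 mL → 64.6 mL × 85.36585 units/mL = 5514.634 units
Total = 4993.902 + 8521.22 + 5514.634 = 19029.76 units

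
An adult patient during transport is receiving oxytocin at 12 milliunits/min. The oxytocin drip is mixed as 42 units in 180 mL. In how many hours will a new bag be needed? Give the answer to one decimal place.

58.3 hours

12 milliunits/min × 60 min/hr = 720 milliunits/hr
Concentration = 42 units ÷ 180 mL = 0.2333333 units/mL = 233.3333 milliunits/mL
Rate = 720 milliunits/hr ÷ 233.3333 milliunits/mL = 3.085714 mL/hr
Duration = 180 mL ÷ 3.085714 mL/hr = 58.33333 hr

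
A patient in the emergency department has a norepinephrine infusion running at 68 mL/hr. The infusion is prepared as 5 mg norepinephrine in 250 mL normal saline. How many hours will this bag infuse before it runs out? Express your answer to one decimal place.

3.7 hours

Duration = 250 mL ÷ 68 mL/hr = 3.676471 hr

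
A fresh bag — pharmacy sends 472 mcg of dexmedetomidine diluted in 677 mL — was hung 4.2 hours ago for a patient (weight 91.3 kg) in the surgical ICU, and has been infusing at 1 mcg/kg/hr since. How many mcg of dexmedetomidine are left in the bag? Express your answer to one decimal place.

Dose = 1 mcg/kg/hr × 91.3 kg = 91.3 mcg/hr
Concentration = 472 mcg ÷ 677 mL = 0.6971935 mcg/mL
Rate = 91.3 mcg/hr ÷ 0.6971935 mcg/mL = 130.9536 mL/hr
Volume infused = 130.9536 mL/hr × 4.2 hr = 550.0051 mL
Volume remaining = 677 − 550.0051 = 126.9949 mL
Drug remaining = 126.9949 mL × 0.6971935 mcg/mL = 88.54 mcg

88.5 mcg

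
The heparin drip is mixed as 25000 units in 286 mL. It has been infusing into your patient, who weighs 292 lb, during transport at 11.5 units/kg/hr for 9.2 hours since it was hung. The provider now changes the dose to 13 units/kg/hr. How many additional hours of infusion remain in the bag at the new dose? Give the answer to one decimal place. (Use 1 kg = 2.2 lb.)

Initial rate:
Weight = 292 lb ÷ 2.2 lb/kg = 132.7273 kg
Dose = 11.5 units/kg/hr × 132.7273 kg = 1526.364 units/hr
Concentration = 25000 units ÷ 286 mL = 87.41259 units/mL
Rate = 1526.364 units/hr ÷ 87.41259 units/mL = 17.4616 mL/hr
Volume infused so far = 17.4616 mL/hr × 9.2 hr = 160.6467 mL
Volume remaining = 286 − 160.6467 = 125.3533 mL
New rate:
Dose = 13 units/kg/hr × 132.7273 kg = 1725.455 units/hr
Rate = 1725.455 units/hr ÷ 87.41259 units/mL = 19.7392 mL/hr
Time remaining = 125.3533 mL ÷ 19.7392 mL/hr = 6.350474 hr

6.4 hours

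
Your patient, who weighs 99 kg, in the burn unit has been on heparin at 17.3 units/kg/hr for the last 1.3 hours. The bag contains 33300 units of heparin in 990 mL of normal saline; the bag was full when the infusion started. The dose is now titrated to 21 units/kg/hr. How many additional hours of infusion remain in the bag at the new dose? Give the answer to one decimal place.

14.9 hours

Initial rate:
Dose = 17.3 units/kg/hr × 99 kg = 1712.7 units/hr
Concentration = 33300 units ÷ 990 mL = 33.63636 units/mL
Rate = 1712.7 units/hr ÷ 33.63636 units/mL = 50.91811 mL/hr
Volume infused so far = 50.91811 mL/hr × 1.3 hr = 66.19354 mL
Volume remaining = 990 − 66.19354 = 923.8065 mL
New rate:
Dose = 21 units/kg/hr × 99 kg = 2079 units/hr
Rate = 2079 units/hr ÷ 33.63636 units/mL = 61.80811 mL/hr
Time remaining = 923.8065 mL ÷ 61.80811 mL/hr = 14.94636 hr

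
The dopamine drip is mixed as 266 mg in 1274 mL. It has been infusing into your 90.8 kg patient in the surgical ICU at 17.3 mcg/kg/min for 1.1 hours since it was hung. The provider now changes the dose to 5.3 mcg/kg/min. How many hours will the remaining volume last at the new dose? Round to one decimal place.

5.6 hours

Initial rate:
Dose = 17.3 mcg/kg/min × 90.8 kg = 1570.84 mcg/min
1570.84 mcg/min × 60 min/hr = 94250.4 mcg/hr
Concentration = 266 mg ÷ 1274 mL = 0.2087912 mg/mL = 208.7912 mcg/mL
Rate = 94250.4 mcg/hr ÷ 208.7912 mcg/mL = 451.4098 mL/hr
Volume infused so far = 451.4098 mL/hr × 1.1 hr = 496.5508 mL
Volume remaining = 1274 − 496.5508 = 777.4492 mL
New rate:
Dose = 5.3 mcg/kg/min × 90.8 kg = 481.24 mcg/min
481.24 mcg/min × 60 min/hr = 28874.4 mcg/hr
Rate = 28874.4 mcg/hr ÷ 208.7912 mcg/mL = 138.2932 mL/hr
Time remaining = 777.4492 mL ÷ 138.2932 mL/hr = 5.621747 hr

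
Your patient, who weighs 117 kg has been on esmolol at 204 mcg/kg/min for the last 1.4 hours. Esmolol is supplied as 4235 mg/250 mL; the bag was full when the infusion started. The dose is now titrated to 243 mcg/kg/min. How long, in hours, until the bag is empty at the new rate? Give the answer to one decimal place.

1.3 hours

Initial rate:
Dose = 204 mcg/kg/min × 117 kg = 23868 mcg/min
23868 mcg/min × 60 min/hr = 1432080 mcg/hr
Concentration = 4235 mg ÷ 250 mL = 16.94 mg/mL = 16940 mcg/mL
Rate = 1432080 mcg/hr ÷ 16940 mcg/mL = 84.53837 mL/hr
Volume infused so far = 84.53837 mL/hr × 1.4 hr = 118.3537 mL
Volume remaining = 250 − 118.3537 = 131.6463 mL
New rate:
Dose = 243 mcg/kg/min × 117 kg = 28431 mcg/min
28431 mcg/min × 60 min/hr = 1705860 mcg/hr
Rate = 1705860 mcg/hr ÷ 16940 mcg/mL = 100.7001 mL/hr
Time remaining = 131.6463 mL ÷ 100.7001 mL/hr = 1.30731 hr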